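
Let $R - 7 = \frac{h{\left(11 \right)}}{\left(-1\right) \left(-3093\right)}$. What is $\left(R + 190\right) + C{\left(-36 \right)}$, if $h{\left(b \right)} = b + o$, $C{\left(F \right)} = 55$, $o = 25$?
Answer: $\frac{259824}{1031} \approx 252.01$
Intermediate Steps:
$h{\left(b \right)} = 25 + b$ ($h{\left(b \right)} = b + 25 = 25 + b$)
$R = \frac{7229}{1031}$ ($R = 7 + \frac{25 + 11}{\left(-1\right) \left(-3093\right)} = 7 + \frac{36}{3093} = 7 + 36 \cdot \frac{1}{3093} = 7 + \frac{12}{1031} = \frac{7229}{1031} \approx 7.0116$)
$\left(R + 190\right) + C{\left(-36 \right)} = \left(\frac{7229}{1031} + 190\right) + 55 = \frac{203119}{1031} + 55 = \frac{259824}{1031}$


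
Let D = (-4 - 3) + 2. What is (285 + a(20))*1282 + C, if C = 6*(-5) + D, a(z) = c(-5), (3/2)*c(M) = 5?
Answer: 1108825/3 ≈ 3.6961e+5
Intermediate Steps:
c(M) = 10/3 (c(M) = (2/3)*5 = 10/3)
a(z) = 10/3
D = -5 (D = -7 + 2 = -5)
C = -35 (C = 6*(-5) - 5 = -30 - 5 = -35)
(285 + a(20))*1282 + C = (285 + 10/3)*1282 - 35 = (865/3)*1282 - 35 = 1108930/3 - 35 = 1108825/3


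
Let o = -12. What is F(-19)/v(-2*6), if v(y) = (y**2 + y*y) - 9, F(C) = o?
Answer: -4/93 ≈ -0.043011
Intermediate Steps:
F(C) = -12
v(y) = -9 + 2*y**2 (v(y) = (y**2 + y**2) - 9 = 2*y**2 - 9 = -9 + 2*y**2)
F(-19)/v(-2*6) = -12/(-9 + 2*(-2*6)**2) = -12/(-9 + 2*(-12)**2) = -12/(-9 + 2*144) = -12/(-9 + 288) = -12/279 = -12*1/279 = -4/93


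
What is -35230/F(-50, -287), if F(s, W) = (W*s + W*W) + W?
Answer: -17615/48216 ≈ -0.36533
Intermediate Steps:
F(s, W) = W + W**2 + W*s (F(s, W) = (W*s + W**2) + W = (W**2 + W*s) + W = W + W**2 + W*s)
-35230/F(-50, -287) = -35230*(-1/(287*(1 - 287 - 50))) = -35230/((-287*(-336))) = -35230/96432 = -35230*1/96432 = -17615/48216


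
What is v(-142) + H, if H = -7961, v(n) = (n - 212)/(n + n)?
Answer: -1130285/142 ≈ -7959.8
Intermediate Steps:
v(n) = (-212 + n)/(2*n) (v(n) = (-212 + n)/((2*n)) = (-212 + n)*(1/(2*n)) = (-212 + n)/(2*n))
v(-142) + H = (½)*(-212 - 142)/(-142) - 7961 = (½)*(-1/142)*(-354) - 7961 = 177/142 - 7961 = -1130285/142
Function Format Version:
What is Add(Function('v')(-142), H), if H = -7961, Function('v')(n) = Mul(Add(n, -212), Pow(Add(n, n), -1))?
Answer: Rational(-1130285, 142) ≈ -7959.8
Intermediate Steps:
Function('v')(n) = Mul(Rational(1, 2), Pow(n, -1), Add(-212, n)) (Function('v')(n) = Mul(Add(-212, n), Pow(Mul(2, n), -1)) = Mul(Add(-212, n), Mul(Rational(1, 2), Pow(n, -1))) = Mul(Rational(1, 2), Pow(n, -1), Add(-212, n)))
Add(Function('v')(-142), H) = Add(Mul(Rational(1, 2), Pow(-142, -1), Add(-212, -142)), -7961) = Add(Mul(Rational(1, 2), Rational(-1, 142), -354), -7961) = Add(Rational(177, 142), -7961) = Rational(-1130285, 142)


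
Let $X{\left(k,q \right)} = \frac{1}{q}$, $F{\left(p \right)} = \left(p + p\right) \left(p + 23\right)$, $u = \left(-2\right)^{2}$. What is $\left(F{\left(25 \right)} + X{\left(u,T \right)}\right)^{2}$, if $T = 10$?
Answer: $\frac{576048001}{100} \approx 5.7605 \cdot 10^{6}$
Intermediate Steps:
$u = 4$
$F{\left(p \right)} = 2 p \left(23 + p\right)$
$\left(F{\left(25 \right)} + X{\left(u,T \right)}\right)^{2} = \left(2 \cdot 25 \left(23 + 25\right) + \frac{1}{10}\right)^{2} = \left(2 \cdot 25 \cdot 48 + \frac{1}{10}\right)^{2} = \left(2400 + \frac{1}{10}\right)^{2} = \left(\frac{24001}{10}\right)^{2} = \frac{576048001}{100}$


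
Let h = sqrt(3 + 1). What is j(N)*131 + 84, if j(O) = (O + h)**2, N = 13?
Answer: 29559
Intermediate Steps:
h = 2 (h = sqrt(4) = 2)
j(O) = (2 + O)**2 (j(O) = (O + 2)**2 = (2 + O)**2)
j(N)*131 + 84 = (2 + 13)**2*131 + 84 = 15**2*131 + 84 = 225*131 + 84 = 29475 + 84 = 29559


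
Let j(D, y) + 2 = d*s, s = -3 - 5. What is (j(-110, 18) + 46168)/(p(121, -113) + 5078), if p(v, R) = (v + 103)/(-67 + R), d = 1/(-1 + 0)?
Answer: 1038915/114227 ≈ 9.0952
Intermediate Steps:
s = -8
d = -1 (d = 1/(-1) = -1)
j(D, y) = 6 (j(D, y) = -2 - 1*(-8) = -2 + 8 = 6)
p(v, R) = (103 + v)/(-67 + R)
(j(-110, 18) + 46168)/(p(121, -113) + 5078) = (6 + 46168)/((103 + 121)/(-67 - 113) + 5078) = 46174/(224/(-180) + 5078) = 46174/(-1/180*224 + 5078) = 46174/(-56/45 + 5078) = 46174/(228454/45) = 46174*(45/228454) = 1038915/114227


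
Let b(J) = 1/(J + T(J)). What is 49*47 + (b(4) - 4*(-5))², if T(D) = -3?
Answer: 2744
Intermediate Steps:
b(J) = 1/(-3 + J) (b(J) = 1/(J - 3) = 1/(-3 + J))
49*47 + (b(4) - 4*(-5))² = 49*47 + (1/(-3 + 4) - 4*(-5))² = 2303 + (1/1 + 20)² = 2303 + (1 + 20)² = 2303 + 21² = 2303 + 441 = 2744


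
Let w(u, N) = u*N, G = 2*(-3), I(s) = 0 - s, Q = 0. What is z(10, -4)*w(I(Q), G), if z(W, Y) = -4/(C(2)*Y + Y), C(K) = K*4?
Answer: 0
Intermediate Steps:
I(s) = -s
C(K) = 4*K
z(W, Y) = -4/(9*Y) (z(W, Y) = -4/((4*2)*Y + Y) = -4/(8*Y + Y) = -4*1/(9*Y) = -4/(9*Y))
G = -6
w(u, N) = N*u
z(10, -4)*w(I(Q), G) = (-4/9/(-4))*(-(-6)*0) = (-4/9*(-¼))*(-6*0) = (⅑)*0 = 0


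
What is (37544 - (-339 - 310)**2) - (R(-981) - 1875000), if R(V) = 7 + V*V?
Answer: 528975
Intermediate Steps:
R(V) = 7 + V**2
(37544 - (-339 - 310)**2) - (R(-981) - 1875000) = (37544 - (-339 - 310)**2) - ((7 + (-981)**2) - 1875000) = (37544 - 1*(-649)**2) - ((7 + 962361) - 1875000) = (37544 - 1*421201) - (962368 - 1875000) = (37544 - 421201) - 1*(-912632) = -383657 + 912632 = 528975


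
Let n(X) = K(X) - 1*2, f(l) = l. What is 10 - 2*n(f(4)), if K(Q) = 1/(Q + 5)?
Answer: 124/9 ≈ 13.778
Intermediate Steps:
K(Q) = 1/(5 + Q)
n(X) = -2 + 1/(5 + X) (n(X) = 1/(5 + X) - 1*2 = 1/(5 + X) - 2 = -2 + 1/(5 + X))
10 - 2*n(f(4)) = 10 - 2*(-9 - 2*4)/(5 + 4) = 10 - 2*(-9 - 8)/9 = 10 - 2*(-17)/9 = 10 - 2*(-17/9) = 10 + 34/9 = 124/9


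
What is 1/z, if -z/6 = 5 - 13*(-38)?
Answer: -1/2994 ≈ -0.00033400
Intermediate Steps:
z = -2994 (z = -6*(5 - 13*(-38)) = -6*(5 + 494) = -6*499 = -2994)
1/z = 1/(-2994) = -1/2994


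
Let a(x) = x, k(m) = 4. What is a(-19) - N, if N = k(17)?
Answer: -23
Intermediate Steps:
N = 4
a(-19) - N = -19 - 1*4 = -19 - 4 = -23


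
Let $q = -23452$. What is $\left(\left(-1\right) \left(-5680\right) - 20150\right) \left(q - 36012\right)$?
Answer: $860444080$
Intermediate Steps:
$\left(\left(-1\right) \left(-5680\right) - 20150\right) \left(q - 36012\right) = \left(\left(-1\right) \left(-5680\right) - 20150\right) \left(-23452 - 36012\right) = \left(5680 - 20150\right) \left(-59464\right) = \left(-14470\right) \left(-59464\right) = 860444080$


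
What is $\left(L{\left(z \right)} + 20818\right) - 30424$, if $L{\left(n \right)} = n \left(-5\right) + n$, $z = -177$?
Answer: $-8898$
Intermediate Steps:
$L{\left(n \right)} = - 4 n$ ($L{\left(n \right)} = - 5 n + n = - 4 n$)
$\left(L{\left(z \right)} + 20818\right) - 30424 = \left(\left(-4\right) \left(-177\right) + 20818\right) - 30424 = \left(708 + 20818\right) - 30424 = 21526 - 30424 = -8898$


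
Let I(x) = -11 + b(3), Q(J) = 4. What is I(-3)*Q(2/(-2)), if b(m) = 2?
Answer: -36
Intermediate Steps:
I(x) = -9 (I(x) = -11 + 2 = -9)
I(-3)*Q(2/(-2)) = -9*4 = -36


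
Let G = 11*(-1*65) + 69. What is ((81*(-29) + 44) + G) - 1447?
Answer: -4398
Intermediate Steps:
G = -646 (G = 11*(-65) + 69 = -715 + 69 = -646)
((81*(-29) + 44) + G) - 1447 = ((81*(-29) + 44) - 646) - 1447 = ((-2349 + 44) - 646) - 1447 = (-2305 - 646) - 1447 = -2951 - 1447 = -4398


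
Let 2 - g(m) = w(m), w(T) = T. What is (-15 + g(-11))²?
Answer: 4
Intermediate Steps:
g(m) = 2 - m
(-15 + g(-11))² = (-15 + (2 - 1*(-11)))² = (-15 + (2 + 11))² = (-15 + 13)² = (-2)² = 4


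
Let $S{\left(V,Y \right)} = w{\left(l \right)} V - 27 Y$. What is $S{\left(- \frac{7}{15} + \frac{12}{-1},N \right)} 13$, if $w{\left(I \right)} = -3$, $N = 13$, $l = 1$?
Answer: $- \frac{20384}{5} \approx -4076.8$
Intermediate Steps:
$S{\left(V,Y \right)} = - 27 Y - 3 V$ ($S{\left(V,Y \right)} = - 3 V - 27 Y = - 27 Y - 3 V$)
$S{\left(- \frac{7}{15} + \frac{12}{-1},N \right)} 13 = \left(\left(-27\right) 13 - 3 \left(- \frac{7}{15} + \frac{12}{-1}\right)\right) 13 = \left(-351 - 3 \left(\left(-7\right) \frac{1}{15} + 12 \left(-1\right)\right)\right) 13 = \left(-351 - 3 \left(- \frac{7}{15} - 12\right)\right) 13 = \left(-351 - - \frac{187}{5}\right) 13 = \left(-351 + \frac{187}{5}\right) 13 = \left(- \frac{1568}{5}\right) 13 = - \frac{20384}{5}$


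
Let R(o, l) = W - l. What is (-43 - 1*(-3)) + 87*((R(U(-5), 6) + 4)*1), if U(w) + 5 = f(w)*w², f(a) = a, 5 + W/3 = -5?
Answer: -2824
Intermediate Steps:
W = -30 (W = -15 + 3*(-5) = -15 - 15 = -30)
U(w) = -5 + w³ (U(w) = -5 + w*w² = -5 + w³)
R(o, l) = -30 - l
(-43 - 1*(-3)) + 87*((R(U(-5), 6) + 4)*1) = (-43 - 1*(-3)) + 87*(((-30 - 1*6) + 4)*1) = (-43 + 3) + 87*(((-30 - 6) + 4)*1) = -40 + 87*((-36 + 4)*1) = -40 + 87*(-32*1) = -40 + 87*(-32) = -40 - 2784 = -2824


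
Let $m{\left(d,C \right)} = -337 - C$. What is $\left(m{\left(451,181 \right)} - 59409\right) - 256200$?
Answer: $-316127$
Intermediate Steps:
$\left(m{\left(451,181 \right)} - 59409\right) - 256200 = \left(\left(-337 - 181\right) - 59409\right) - 256200 = \left(-518 - 59409\right) - 256200 = -59927 - 256200 = -316127$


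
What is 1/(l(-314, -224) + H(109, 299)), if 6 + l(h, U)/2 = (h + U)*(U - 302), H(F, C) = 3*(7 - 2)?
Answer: 1/565979 ≈ 1.7668e-6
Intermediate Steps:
H(F, C) = 15 (H(F, C) = 3*5 = 15)
l(h, U) = -12 + 2*(-302 + U)*(U + h) (l(h, U) = -12 + 2*((h + U)*(U - 302)) = -12 + 2*((U + h)*(-302 + U)) = -12 + 2*((-302 + U)*(U + h)) = -12 + 2*(-302 + U)*(U + h))
1/(l(-314, -224) + H(109, 299)) = 1/((-12 - 604*(-224) - 604*(-314) + 2*(-224)² + 2*(-224)*(-314)) + 15) = 1/((-12 + 135296 + 189656 + 2*50176 + 140672) + 15) = 1/((-12 + 135296 + 189656 + 100352 + 140672) + 15) = 1/(565964 + 15) = 1/565979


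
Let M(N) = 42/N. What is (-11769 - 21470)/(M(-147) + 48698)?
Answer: -232673/340884 ≈ -0.68256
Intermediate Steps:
(-11769 - 21470)/(M(-147) + 48698) = (-11769 - 21470)/(42/(-147) + 48698) = -33239/(42*(-1/147) + 48698) = -33239/(-2/7 + 48698) = -33239/340884/7 = -33239*7/340884 = -232673/340884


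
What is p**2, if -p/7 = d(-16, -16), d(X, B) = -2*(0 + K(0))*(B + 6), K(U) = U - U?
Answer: 0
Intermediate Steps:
K(U) = 0
d(X, B) = 0 (d(X, B) = -2*(0 + 0)*(B + 6) = -0*(6 + B) = -2*0 = 0)
p = 0 (p = -7*0 = 0)
p**2 = 0**2 = 0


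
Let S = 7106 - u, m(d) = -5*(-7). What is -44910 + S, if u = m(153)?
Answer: -37839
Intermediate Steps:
m(d) = 35
u = 35
S = 7071 (S = 7106 - 1*35 = 7106 - 35 = 7071)
-44910 + S = -44910 + 7071 = -37839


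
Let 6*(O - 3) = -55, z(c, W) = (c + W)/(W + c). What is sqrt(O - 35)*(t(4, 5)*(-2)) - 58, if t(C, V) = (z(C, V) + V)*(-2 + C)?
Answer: -58 - 4*I*sqrt(1482) ≈ -58.0 - 153.99*I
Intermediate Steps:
z(c, W) = 1 (z(c, W) = (W + c)/(W + c) = 1)
O = -37/6 (O = 3 + (1/6)*(-55) = 3 - 55/6 = -37/6 ≈ -6.1667)
t(C, V) = (1 + V)*(-2 + C)
sqrt(O - 35)*(t(4, 5)*(-2)) - 58 = sqrt(-37/6 - 35)*((-2 + 4 - 2*5 + 4*5)*(-2)) - 58 = sqrt(-247/6)*((-2 + 4 - 10 + 20)*(-2)) - 58 = (I*sqrt(1482)/6)*(12*(-2)) - 58 = (I*sqrt(1482)/6)*(-24) - 58 = -4*I*sqrt(1482) - 58 = -58 - 4*I*sqrt(1482)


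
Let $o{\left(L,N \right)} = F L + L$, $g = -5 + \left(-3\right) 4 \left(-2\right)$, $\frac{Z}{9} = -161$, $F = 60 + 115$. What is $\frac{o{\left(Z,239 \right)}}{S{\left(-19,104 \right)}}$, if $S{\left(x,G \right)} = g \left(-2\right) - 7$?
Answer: $\frac{28336}{5} \approx 5667.2$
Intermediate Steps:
$F = 175$
$Z = -1449$ ($Z = 9 \left(-161\right) = -1449$)
$g = 19$ ($g = -5 - -24 = -5 + 24 = 19$)
$o{\left(L,N \right)} = 176 L$ ($o{\left(L,N \right)} = 175 L + L = 176 L$)
$S{\left(x,G \right)} = -45$ ($S{\left(x,G \right)} = 19 \left(-2\right) - 7 = -38 - 7 = -45$)
$\frac{o{\left(Z,239 \right)}}{S{\left(-19,104 \right)}} = \frac{176 \left(-1449\right)}{-45} = \left(-255024\right) \left(- \frac{1}{45}\right) = \frac{28336}{5}$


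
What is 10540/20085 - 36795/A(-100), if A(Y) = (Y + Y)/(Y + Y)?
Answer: -147803407/4017 ≈ -36795.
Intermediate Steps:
A(Y) = 1 (A(Y) = (2*Y)/((2*Y)) = (2*Y)*(1/(2*Y)) = 1)
10540/20085 - 36795/A(-100) = 10540/20085 - 36795/1 = 10540*(1/20085) - 36795*1 = 2108/4017 - 36795 = -147803407/4017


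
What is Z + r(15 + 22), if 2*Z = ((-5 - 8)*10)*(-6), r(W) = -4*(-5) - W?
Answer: 373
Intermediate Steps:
r(W) = 20 - W
Z = 390 (Z = (((-5 - 8)*10)*(-6))/2 = (-13*10*(-6))/2 = (-130*(-6))/2 = (1/2)*780 = 390)
Z + r(15 + 22) = 390 + (20 - (15 + 22)) = 390 + (20 - 1*37) = 390 + (20 - 37) = 390 - 17 = 373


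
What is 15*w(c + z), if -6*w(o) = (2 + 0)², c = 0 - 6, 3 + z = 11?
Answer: -10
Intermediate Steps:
z = 8 (z = -3 + 11 = 8)
c = -6
w(o) = -⅔ (w(o) = -(2 + 0)²/6 = -⅙*2² = -⅙*4 = -⅔)
15*w(c + z) = 15*(-⅔) = -10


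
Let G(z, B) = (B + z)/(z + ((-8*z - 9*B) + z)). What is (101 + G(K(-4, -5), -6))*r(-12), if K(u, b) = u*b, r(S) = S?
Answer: -13304/11 ≈ -1209.5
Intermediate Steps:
K(u, b) = b*u
G(z, B) = (B + z)/(-9*B - 6*z) (G(z, B) = (B + z)/(z + ((-9*B - 8*z) + z)) = (B + z)/(z + (-9*B - 7*z)) = (B + z)/(-9*B - 6*z))
(101 + G(K(-4, -5), -6))*r(-12) = (101 + (-1*(-6) - (-5)*(-4))/(3*(2*(-5*(-4)) + 3*(-6))))*(-12) = (101 + (6 - 1*20)/(3*(2*20 - 18)))*(-12) = (101 + (6 - 20)/(3*(40 - 18)))*(-12) = (101 + (⅓)*(-14)/22)*(-12) = (101 + (⅓)*(1/22)*(-14))*(-12) = (101 - 7/33)*(-12) = (3326/33)*(-12) = -13304/11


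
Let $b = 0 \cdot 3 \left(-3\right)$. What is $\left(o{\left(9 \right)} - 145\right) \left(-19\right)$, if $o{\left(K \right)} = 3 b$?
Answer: $2755$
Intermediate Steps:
$b = 0$ ($b = 0 \left(-9\right) = 0$)
$o{\left(K \right)} = 0$ ($o{\left(K \right)} = 3 \cdot 0 = 0$)
$\left(o{\left(9 \right)} - 145\right) \left(-19\right) = \left(0 - 145\right) \left(-19\right) = \left(-145\right) \left(-19\right) = 2755$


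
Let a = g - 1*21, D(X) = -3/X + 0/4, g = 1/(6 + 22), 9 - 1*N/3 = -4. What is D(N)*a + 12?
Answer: 4955/364 ≈ 13.613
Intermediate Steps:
N = 39 (N = 27 - 3*(-4) = 27 + 12 = 39)
g = 1/28 ≈ 0.035714
D(X) = -3/X (D(X) = -3/X + 0*(¼) = -3/X + 0 = -3/X)
a = -587/28 (a = 1/28 - 1*21 = 1/28 - 21 = -587/28 ≈ -20.964)
D(N)*a + 12 = -3/39*(-587/28) + 12 = -3*1/39*(-587/28) + 12 = -1/13*(-587/28) + 12 = 587/364 + 12 = 4955/364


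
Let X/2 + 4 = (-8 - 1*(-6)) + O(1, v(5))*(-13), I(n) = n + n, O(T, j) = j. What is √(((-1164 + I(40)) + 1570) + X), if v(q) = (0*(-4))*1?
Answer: √474 ≈ 21.772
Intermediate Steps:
v(q) = 0 (v(q) = 0*1 = 0)
I(n) = 2*n
X = -12 (X = -8 + 2*((-8 - 1*(-6)) + 0*(-13)) = -8 + 2*((-8 + 6) + 0) = -8 + 2*(-2 + 0) = -8 + 2*(-2) = -8 - 4 = -12)
√(((-1164 + I(40)) + 1570) + X) = √(((-1164 + 2*40) + 1570) - 12) = √(((-1164 + 80) + 1570) - 12) = √((-1084 + 1570) - 12) = √(486 - 12) = √474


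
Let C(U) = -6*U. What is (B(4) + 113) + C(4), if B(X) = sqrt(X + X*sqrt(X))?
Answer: 89 + 2*sqrt(3) ≈ 92.464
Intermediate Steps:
B(X) = sqrt(X + X**(3/2))
(B(4) + 113) + C(4) = (sqrt(4 + 4**(3/2)) + 113) - 6*4 = (sqrt(4 + 8) + 113) - 24 = (sqrt(12) + 113) - 24 = (2*sqrt(3) + 113) - 24 = (113 + 2*sqrt(3)) - 24 = 89 + 2*sqrt(3)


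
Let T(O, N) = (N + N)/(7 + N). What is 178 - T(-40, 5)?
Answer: 1063/6 ≈ 177.17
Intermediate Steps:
T(O, N) = 2*N/(7 + N) (T(O, N) = (2*N)/(7 + N) = 2*N/(7 + N))
178 - T(-40, 5) = 178 - 2*5/(7 + 5) = 178 - 2*5/12 = 178 - 1*⅚ = 178 - ⅚ = 1063/6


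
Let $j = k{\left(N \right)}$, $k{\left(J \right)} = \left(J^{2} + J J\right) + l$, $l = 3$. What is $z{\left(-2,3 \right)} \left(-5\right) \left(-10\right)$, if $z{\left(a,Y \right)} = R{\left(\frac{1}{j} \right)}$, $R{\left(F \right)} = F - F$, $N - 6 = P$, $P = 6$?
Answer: $0$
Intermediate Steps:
$N = 12$ ($N = 6 + 6 = 12$)
$k{\left(J \right)} = 3 + 2 J^{2}$ ($k{\left(J \right)} = \left(J^{2} + J J\right) + 3 = \left(J^{2} + J^{2}\right) + 3 = 2 J^{2} + 3 = 3 + 2 J^{2}$)
$j = 291$ ($j = 3 + 2 \cdot 12^{2} = 3 + 2 \cdot 144 = 3 + 288 = 291$)
$R{\left(F \right)} = 0$
$z{\left(a,Y \right)} = 0$
$z{\left(-2,3 \right)} \left(-5\right) \left(-10\right) = 0 \left(-5\right) \left(-10\right) = 0 \left(-10\right) = 0$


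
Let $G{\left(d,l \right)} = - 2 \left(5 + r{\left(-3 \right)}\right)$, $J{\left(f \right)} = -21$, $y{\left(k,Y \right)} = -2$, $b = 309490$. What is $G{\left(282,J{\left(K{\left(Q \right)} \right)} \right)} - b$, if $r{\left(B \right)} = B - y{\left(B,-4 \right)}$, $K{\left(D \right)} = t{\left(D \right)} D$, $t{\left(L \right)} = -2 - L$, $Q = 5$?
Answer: $-309498$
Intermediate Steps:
$K{\left(D \right)} = D \left(-2 - D\right)$ ($K{\left(D \right)} = \left(-2 - D\right) D = D \left(-2 - D\right)$)
$r{\left(B \right)} = 2 + B$ ($r{\left(B \right)} = B - -2 = B + 2 = 2 + B$)
$G{\left(d,l \right)} = -8$ ($G{\left(d,l \right)} = - 2 \left(5 + \left(2 - 3\right)\right) = - 2 \left(5 - 1\right) = \left(-2\right) 4 = -8$)
$G{\left(282,J{\left(K{\left(Q \right)} \right)} \right)} - b = -8 - 309490 = -309498$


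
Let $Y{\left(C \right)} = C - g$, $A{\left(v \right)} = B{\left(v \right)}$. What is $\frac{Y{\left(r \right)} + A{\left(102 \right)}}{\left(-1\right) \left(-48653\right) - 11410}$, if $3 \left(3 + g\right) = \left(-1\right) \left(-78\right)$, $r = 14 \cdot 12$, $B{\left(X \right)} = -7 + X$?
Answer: $\frac{240}{37243} \approx 0.0064442$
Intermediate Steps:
$r = 168$
$g = 23$ ($g = -3 + \frac{\left(-1\right) \left(-78\right)}{3} = -3 + \frac{1}{3} \cdot 78 = -3 + 26 = 23$)
$A{\left(v \right)} = -7 + v$
$Y{\left(C \right)} = -23 + C$ ($Y{\left(C \right)} = C - 23 = -23 + C$)
$\frac{Y{\left(r \right)} + A{\left(102 \right)}}{\left(-1\right) \left(-48653\right) - 11410} = \frac{\left(-23 + 168\right) + \left(-7 + 102\right)}{\left(-1\right) \left(-48653\right) - 11410} = \frac{145 + 95}{48653 - 11410} = \frac{240}{37243}$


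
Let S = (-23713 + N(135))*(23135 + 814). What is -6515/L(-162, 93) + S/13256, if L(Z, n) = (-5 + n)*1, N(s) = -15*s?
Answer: -6791188337/145816 ≈ -46574.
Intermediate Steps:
L(Z, n) = -5 + n
S = -616399362 (S = (-23713 - 15*135)*(23135 + 814) = (-23713 - 2025)*23949 = -25738*23949 = -616399362)
-6515/L(-162, 93) + S/13256 = -6515/(-5 + 93) - 616399362/13256 = -6515/88 - 616399362*1/13256 = -6515*1/88 - 308199681/6628 = -6515/88 - 308199681/6628 = -6791188337/145816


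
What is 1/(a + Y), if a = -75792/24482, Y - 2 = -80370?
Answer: -12241/983822584 ≈ -1.2442e-5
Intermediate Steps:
Y = -80368 (Y = 2 - 80370 = -80368)
a = -37896/12241 (a = -75792*1/24482 = -37896/12241 ≈ -3.0958)
1/(a + Y) = 1/(-37896/12241 - 80368) = 1/(-983822584/12241) = -12241/983822584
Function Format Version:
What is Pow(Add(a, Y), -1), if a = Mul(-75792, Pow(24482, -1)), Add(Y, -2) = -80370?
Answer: Rational(-12241, 983822584) ≈ -1.2442e-5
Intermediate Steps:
Y = -80368 (Y = Add(2, -80370) = -80368)
a = Rational(-37896, 12241) (a = Mul(-75792, Rational(1, 24482)) = Rational(-37896, 12241) ≈ -3.0958)
Pow(Add(a, Y), -1) = Pow(Add(Rational(-37896, 12241), -80368), -1) = Pow(Rational(-983822584, 12241), -1) = Rational(-12241, 983822584)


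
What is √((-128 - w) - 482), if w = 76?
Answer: 7*I*√14 ≈ 26.192*I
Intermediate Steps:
√((-128 - w) - 482) = √((-128 - 1*76) - 482) = √((-128 - 76) - 482) = √(-204 - 482) = √(-686) = 7*I*√14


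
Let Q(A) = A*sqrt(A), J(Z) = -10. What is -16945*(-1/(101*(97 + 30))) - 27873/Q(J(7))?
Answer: 16945/12827 - 27873*I*sqrt(10)/100 ≈ 1.321 - 881.42*I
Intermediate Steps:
Q(A) = A**(3/2)
-16945*(-1/(101*(97 + 30))) - 27873/Q(J(7)) = -16945*(-1/(101*(97 + 30))) - 27873*I*sqrt(10)/100 = -16945/((-101*127)) - 27873*I*sqrt(10)/100 = -16945/(-12827) - 27873*I*sqrt(10)/100 = -16945*(-1/12827) - 27873*I*sqrt(10)/100 = 16945/12827 - 27873*I*sqrt(10)/100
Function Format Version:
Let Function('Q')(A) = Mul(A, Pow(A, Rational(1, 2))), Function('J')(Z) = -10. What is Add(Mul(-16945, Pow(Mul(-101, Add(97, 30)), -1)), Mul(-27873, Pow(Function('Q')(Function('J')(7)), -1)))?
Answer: Add(Rational(16945, 12827), Mul(Rational(-27873, 100), I, Pow(10, Rational(1, 2)))) ≈ Add(1.3210, Mul(-881.42, I))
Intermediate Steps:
Function('Q')(A) = Pow(A, Rational(3, 2))
Add(Mul(-16945, Pow(Mul(-101, Add(97, 30)), -1)), Mul(-27873, Pow(Function('Q')(Function('J')(7)), -1))) = Add(Mul(-16945, Pow(Mul(-101, Add(97, 30)), -1)), Mul(-27873, Pow(Pow(-10, Rational(3, 2)), -1))) = Add(Mul(-16945, Pow(Mul(-101, 127), -1)), Mul(-27873, Pow(Mul(-10, I, Pow(10, Rational(1, 2))), -1))) = Add(Mul(-16945, Pow(-12827, -1)), Mul(-27873, Mul(Rational(1, 100), I, Pow(10, Rational(1, 2))))) = Add(Mul(-16945, Rational(-1, 12827)), Mul(Rational(-27873, 100), I, Pow(10, Rational(1, 2)))) = Add(Rational(16945, 12827), Mul(Rational(-27873, 100), I, Pow(10, Rational(1, 2))))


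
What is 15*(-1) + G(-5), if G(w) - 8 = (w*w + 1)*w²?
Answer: 643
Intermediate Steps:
G(w) = 8 + w²*(1 + w²) (G(w) = 8 + (w*w + 1)*w² = 8 + (w² + 1)*w² = 8 + (1 + w²)*w² = 8 + w²*(1 + w²))
15*(-1) + G(-5) = 15*(-1) + (8 + (-5)² + (-5)⁴) = -15 + (8 + 25 + 625) = -15 + 658 = 643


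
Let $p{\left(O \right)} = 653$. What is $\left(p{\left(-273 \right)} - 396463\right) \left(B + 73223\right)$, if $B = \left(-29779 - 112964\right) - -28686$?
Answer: $16162505540$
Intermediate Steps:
$B = -114057$ ($B = -142743 + \left(-95047 + 123733\right) = -142743 + 28686 = -114057$)
$\left(p{\left(-273 \right)} - 396463\right) \left(B + 73223\right) = \left(653 - 396463\right) \left(-114057 + 73223\right) = \left(-395810\right) \left(-40834\right) = 16162505540$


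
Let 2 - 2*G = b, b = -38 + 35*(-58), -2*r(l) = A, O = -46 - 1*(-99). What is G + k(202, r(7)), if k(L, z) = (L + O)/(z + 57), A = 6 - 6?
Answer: 19750/19 ≈ 1039.5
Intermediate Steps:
O = 53 (O = -46 + 99 = 53)
A = 0
r(l) = 0 (r(l) = -½*0 = 0)
k(L, z) = (53 + L)/(57 + z) (k(L, z) = (L + 53)/(z + 57) = (53 + L)/(57 + z))
b = -2068 (b = -38 - 2030 = -2068)
G = 1035 (G = 1 - ½*(-2068) = 1 + 1034 = 1035)
G + k(202, r(7)) = 1035 + (53 + 202)/(57 + 0) = 1035 + 255/57 = 1035 + (1/57)*255 = 1035 + 85/19 = 19750/19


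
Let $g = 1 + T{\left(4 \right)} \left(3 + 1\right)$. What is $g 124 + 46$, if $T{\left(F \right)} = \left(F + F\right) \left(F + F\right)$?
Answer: $31914$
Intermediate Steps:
$T{\left(F \right)} = 4 F^{2}$ ($T{\left(F \right)} = 2 F 2 F = 4 F^{2}$)
$g = 257$ ($g = 1 + 4 \cdot 4^{2} \left(3 + 1\right) = 1 + 4 \cdot 16 \cdot 4 = 1 + 64 \cdot 4 = 1 + 256 = 257$)
$g 124 + 46 = 257 \cdot 124 + 46 = 31868 + 46 = 31914$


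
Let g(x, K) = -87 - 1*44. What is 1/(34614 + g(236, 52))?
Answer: 1/34483 ≈ 2.9000e-5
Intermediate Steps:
g(x, K) = -131 (g(x, K) = -87 - 44 = -131)
1/(34614 + g(236, 52)) = 1/(34614 - 131) = 1/34483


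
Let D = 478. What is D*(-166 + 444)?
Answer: 132884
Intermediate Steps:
D*(-166 + 444) = 478*(-166 + 444) = 478*278 = 132884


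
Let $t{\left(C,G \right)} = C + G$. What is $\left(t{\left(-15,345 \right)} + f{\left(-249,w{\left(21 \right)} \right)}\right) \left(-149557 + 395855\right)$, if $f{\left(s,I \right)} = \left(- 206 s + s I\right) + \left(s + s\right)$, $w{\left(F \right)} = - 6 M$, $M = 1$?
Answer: $12960200760$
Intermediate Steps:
$w{\left(F \right)} = -6$ ($w{\left(F \right)} = \left(-6\right) 1 = -6$)
$f{\left(s,I \right)} = - 204 s + I s$ ($f{\left(s,I \right)} = \left(- 206 s + I s\right) + 2 s = - 204 s + I s$)
$\left(t{\left(-15,345 \right)} + f{\left(-249,w{\left(21 \right)} \right)}\right) \left(-149557 + 395855\right) = \left(\left(-15 + 345\right) - 249 \left(-204 - 6\right)\right) \left(-149557 + 395855\right) = \left(330 - -52290\right) 246298 = \left(330 + 52290\right) 246298 = 52620 \cdot 246298 = 12960200760$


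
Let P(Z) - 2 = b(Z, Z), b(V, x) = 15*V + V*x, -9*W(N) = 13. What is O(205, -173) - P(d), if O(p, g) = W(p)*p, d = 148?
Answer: -219799/9 ≈ -24422.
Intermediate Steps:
W(N) = -13/9 (W(N) = -⅑*13 = -13/9)
O(p, g) = -13*p/9
P(Z) = 2 + Z*(15 + Z)
O(205, -173) - P(d) = -13/9*205 - (2 + 148*(15 + 148)) = -2665/9 - (2 + 148*163) = -2665/9 - (2 + 24124) = -2665/9 - 1*24126 = -2665/9 - 24126 = -219799/9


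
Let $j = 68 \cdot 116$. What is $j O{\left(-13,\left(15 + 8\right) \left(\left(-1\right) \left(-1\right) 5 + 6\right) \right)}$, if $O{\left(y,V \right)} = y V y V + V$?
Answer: $85330601312$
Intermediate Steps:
$O{\left(y,V \right)} = V + V^{2} y^{2}$ ($O{\left(y,V \right)} = V y y V + V = V y^{2} V + V = V^{2} y^{2} + V = V + V^{2} y^{2}$)
$j = 7888$
$j O{\left(-13,\left(15 + 8\right) \left(\left(-1\right) \left(-1\right) 5 + 6\right) \right)} = 7888 \left(15 + 8\right) \left(\left(-1\right) \left(-1\right) 5 + 6\right) \left(1 + \left(15 + 8\right) \left(\left(-1\right) \left(-1\right) 5 + 6\right) \left(-13\right)^{2}\right) = 7888 \cdot 23 \left(1 \cdot 5 + 6\right) \left(1 + 23 \left(1 \cdot 5 + 6\right) 169\right) = 7888 \cdot 23 \left(5 + 6\right) \left(1 + 23 \left(5 + 6\right) 169\right) = 7888 \cdot 23 \cdot 11 \left(1 + 23 \cdot 11 \cdot 169\right) = 7888 \cdot 253 \left(1 + 253 \cdot 169\right) = 7888 \cdot 253 \left(1 + 42757\right) = 7888 \cdot 253 \cdot 42758 = 7888 \cdot 10817774 = 85330601312$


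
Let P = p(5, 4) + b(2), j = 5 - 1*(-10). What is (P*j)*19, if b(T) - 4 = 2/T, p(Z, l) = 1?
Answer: 1710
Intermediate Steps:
b(T) = 4 + 2/T
j = 15 (j = 5 + 10 = 15)
P = 6 (P = 1 + (4 + 2/2) = 1 + (4 + 2*(½)) = 1 + (4 + 1) = 1 + 5 = 6)
(P*j)*19 = (6*15)*19 = 90*19 = 1710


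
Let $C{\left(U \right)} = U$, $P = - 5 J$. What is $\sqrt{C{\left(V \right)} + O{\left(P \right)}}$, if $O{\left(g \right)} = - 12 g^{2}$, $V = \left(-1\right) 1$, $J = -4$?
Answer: $i \sqrt{4801} \approx 69.289 i$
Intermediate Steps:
$V = -1$
$P = 20$ ($P = \left(-5\right) \left(-4\right) = 20$)
$\sqrt{C{\left(V \right)} + O{\left(P \right)}} = \sqrt{-1 - 12 \cdot 20^{2}} = \sqrt{-1 - 4800} = \sqrt{-4801} = i \sqrt{4801}$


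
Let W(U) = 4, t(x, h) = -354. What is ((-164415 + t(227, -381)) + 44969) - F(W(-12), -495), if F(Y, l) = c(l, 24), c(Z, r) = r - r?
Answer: -119800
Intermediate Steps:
c(Z, r) = 0
F(Y, l) = 0
((-164415 + t(227, -381)) + 44969) - F(W(-12), -495) = ((-164415 - 354) + 44969) - 1*0 = (-164769 + 44969) + 0 = -119800 + 0 = -119800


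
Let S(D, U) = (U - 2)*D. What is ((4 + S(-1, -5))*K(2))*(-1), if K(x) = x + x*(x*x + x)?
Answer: -154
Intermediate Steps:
S(D, U) = D*(-2 + U) (S(D, U) = (-2 + U)*D = D*(-2 + U))
K(x) = x + x*(x + x**2) (K(x) = x + x*(x**2 + x) = x + x*(x + x**2))
((4 + S(-1, -5))*K(2))*(-1) = ((4 - (-2 - 5))*(2*(1 + 2 + 2**2)))*(-1) = ((4 - 1*(-7))*(2*(1 + 2 + 4)))*(-1) = ((4 + 7)*(2*7))*(-1) = (11*14)*(-1) = 154*(-1) = -154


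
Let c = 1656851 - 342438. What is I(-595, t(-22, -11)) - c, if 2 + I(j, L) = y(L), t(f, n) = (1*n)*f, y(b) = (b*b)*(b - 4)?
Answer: 12623817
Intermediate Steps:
y(b) = b**2*(-4 + b)
t(f, n) = f*n (t(f, n) = n*f = f*n)
I(j, L) = -2 + L**2*(-4 + L)
c = 1314413
I(-595, t(-22, -11)) - c = (-2 + (-22*(-11))**2*(-4 - 22*(-11))) - 1*1314413 = (-2 + 242**2*(-4 + 242)) - 1314413 = (-2 + 58564*238) - 1314413 = (-2 + 13938232) - 1314413 = 13938230 - 1314413 = 12623817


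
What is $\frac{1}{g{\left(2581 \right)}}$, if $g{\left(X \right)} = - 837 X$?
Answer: $- \frac{1}{2160297} \approx -4.629 \cdot 10^{-7}$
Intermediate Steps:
$\frac{1}{g{\left(2581 \right)}} = \frac{1}{\left(-837\right) 2581} = \frac{1}{-2160297} = - \frac{1}{2160297}$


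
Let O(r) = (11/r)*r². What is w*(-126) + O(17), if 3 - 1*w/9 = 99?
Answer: 109051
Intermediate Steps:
w = -864 (w = 27 - 9*99 = 27 - 891 = -864)
O(r) = 11*r
w*(-126) + O(17) = -864*(-126) + 11*17 = 108864 + 187 = 109051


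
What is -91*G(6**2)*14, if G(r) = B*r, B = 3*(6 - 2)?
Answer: -550368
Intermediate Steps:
B = 12 (B = 3*4 = 12)
G(r) = 12*r
-91*G(6**2)*14 = -1092*6**2*14 = -1092*36*14 = -91*432*14 = -39312*14 = -550368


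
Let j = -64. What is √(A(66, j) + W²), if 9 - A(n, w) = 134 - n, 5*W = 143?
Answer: √18974/5 ≈ 27.549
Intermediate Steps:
W = 143/5 (W = (⅕)*143 = 143/5 ≈ 28.600)
A(n, w) = -125 + n (A(n, w) = 9 - (134 - n) = 9 + (-134 + n) = -125 + n)
√(A(66, j) + W²) = √((-125 + 66) + (143/5)²) = √(-59 + 20449/25) = √(18974/25) = √18974/5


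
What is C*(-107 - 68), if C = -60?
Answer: 10500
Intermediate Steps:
C*(-107 - 68) = -60*(-107 - 68) = -60*(-175) = 10500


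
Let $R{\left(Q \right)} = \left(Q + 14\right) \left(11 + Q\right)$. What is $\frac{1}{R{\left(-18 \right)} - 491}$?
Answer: $- \frac{1}{463} \approx -0.0021598$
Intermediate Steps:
$R{\left(Q \right)} = \left(11 + Q\right) \left(14 + Q\right)$ ($R{\left(Q \right)} = \left(14 + Q\right) \left(11 + Q\right) = \left(11 + Q\right) \left(14 + Q\right)$)
$\frac{1}{R{\left(-18 \right)} - 491} = \frac{1}{\left(154 + \left(-18\right)^{2} + 25 \left(-18\right)\right) - 491} = \frac{1}{\left(154 + 324 - 450\right) - 491} = \frac{1}{28 - 491} = \frac{1}{-463} = - \frac{1}{463}$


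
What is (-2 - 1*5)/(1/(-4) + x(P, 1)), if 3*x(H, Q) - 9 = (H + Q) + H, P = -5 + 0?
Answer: 28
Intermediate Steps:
P = -5
x(H, Q) = 3 + Q/3 + 2*H/3 (x(H, Q) = 3 + ((H + Q) + H)/3 = 3 + (Q + 2*H)/3 = 3 + (Q/3 + 2*H/3) = 3 + Q/3 + 2*H/3)
(-2 - 1*5)/(1/(-4) + x(P, 1)) = (-2 - 1*5)/(1/(-4) + (3 + (⅓)*1 + (⅔)*(-5))) = (-2 - 5)/(-¼ + (3 + ⅓ - 10/3)) = -7/(-¼ + 0) = -7/(-¼) = -4*(-7) = 28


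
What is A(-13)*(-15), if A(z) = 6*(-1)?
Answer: 90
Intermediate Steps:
A(z) = -6
A(-13)*(-15) = -6*(-15) = 90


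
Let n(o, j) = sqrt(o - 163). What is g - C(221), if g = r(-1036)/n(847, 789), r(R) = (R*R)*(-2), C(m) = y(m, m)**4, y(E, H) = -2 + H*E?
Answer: -5689407644634822241 - 1073296*sqrt(19)/57 ≈ -5.6894e+18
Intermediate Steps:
y(E, H) = -2 + E*H
C(m) = (-2 + m**2)**4 (C(m) = (-2 + m*m)**4 = (-2 + m**2)**4)
n(o, j) = sqrt(-163 + o)
r(R) = -2*R**2 (r(R) = R**2*(-2) = -2*R**2)
g = -1073296*sqrt(19)/57 (g = (-2*(-1036)**2)/(sqrt(-163 + 847)) = (-2*1073296)/(sqrt(684)) = -2146592*sqrt(19)/114 = -1073296*sqrt(19)/57 ≈ -82077.)
g - C(221) = -1073296*sqrt(19)/57 - (-2 + 221**2)**4 = -1073296*sqrt(19)/57 - (-2 + 48841)**4 = -1073296*sqrt(19)/57 - 1*48839**4 = -1073296*sqrt(19)/57 - 1*5689407644634822241 = -1073296*sqrt(19)/57 - 5689407644634822241 = -5689407644634822241 - 1073296*sqrt(19)/57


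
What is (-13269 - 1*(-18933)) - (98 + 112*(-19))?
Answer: 7694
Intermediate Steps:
(-13269 - 1*(-18933)) - (98 + 112*(-19)) = (-13269 + 18933) - (98 - 2128) = 5664 - 1*(-2030) = 5664 + 2030 = 7694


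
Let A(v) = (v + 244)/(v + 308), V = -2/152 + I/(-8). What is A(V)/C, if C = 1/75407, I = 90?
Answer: 166724877/2819 ≈ 59143.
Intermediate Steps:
V = -214/19 (V = -2/152 + 90/(-8) = -2*1/152 + 90*(-⅛) = -1/76 - 45/4 = -214/19 ≈ -11.263)
C = 1/75407 ≈ 1.3261e-5
A(v) = (244 + v)/(308 + v)
A(V)/C = ((244 - 214/19)/(308 - 214/19))/(1/75407) = ((4422/19)/(5638/19))*75407 = ((19/5638)*(4422/19))*75407 = (2211/2819)*75407 = 166724877/2819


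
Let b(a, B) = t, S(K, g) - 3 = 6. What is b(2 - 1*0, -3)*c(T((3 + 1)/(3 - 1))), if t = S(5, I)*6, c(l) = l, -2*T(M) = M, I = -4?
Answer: -54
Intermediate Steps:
S(K, g) = 9 (S(K, g) = 3 + 6 = 9)
T(M) = -M/2
t = 54 (t = 9*6 = 54)
b(a, B) = 54
b(2 - 1*0, -3)*c(T((3 + 1)/(3 - 1))) = 54*(-(3 + 1)/(2*(3 - 1))) = 54*(-2/2) = 54*(-½*2) = 54*(-1) = -54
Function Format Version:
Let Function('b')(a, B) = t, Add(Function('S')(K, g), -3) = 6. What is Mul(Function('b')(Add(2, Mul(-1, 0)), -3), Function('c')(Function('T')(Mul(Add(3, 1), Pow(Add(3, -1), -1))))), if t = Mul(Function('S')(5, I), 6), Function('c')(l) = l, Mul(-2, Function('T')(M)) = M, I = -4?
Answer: -54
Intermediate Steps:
Function('S')(K, g) = 9 (Function('S')(K, g) = Add(3, 6) = 9)
Function('T')(M) = Mul(Rational(-1, 2), M)
t = 54 (t = Mul(9, 6) = 54)
Function('b')(a, B) = 54
Mul(Function('b')(Add(2, Mul(-1, 0)), -3), Function('c')(Function('T')(Mul(Add(3, 1), Pow(Add(3, -1), -1))))) = Mul(54, Mul(Rational(-1, 2), Mul(Add(3, 1), Pow(Add(3, -1), -1)))) = Mul(54, Mul(Rational(-1, 2), Mul(4, Pow(2, -1)))) = Mul(54, Mul(Rational(-1, 2), Mul(4, Rational(1, 2)))) = Mul(54, Mul(Rational(-1, 2), 2)) = Mul(54, -1) = -54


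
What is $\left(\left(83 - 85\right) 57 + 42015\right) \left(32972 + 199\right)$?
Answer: $1389898071$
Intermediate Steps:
$\left(\left(83 - 85\right) 57 + 42015\right) \left(32972 + 199\right) = \left(\left(-2\right) 57 + 42015\right) 33171 = \left(-114 + 42015\right) 33171 = 41901 \cdot 33171 = 1389898071$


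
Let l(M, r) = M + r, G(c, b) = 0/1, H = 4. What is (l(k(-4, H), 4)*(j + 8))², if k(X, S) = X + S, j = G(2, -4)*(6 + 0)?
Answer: 1024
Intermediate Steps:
G(c, b) = 0 (G(c, b) = 0*1 = 0)
j = 0 (j = 0*(6 + 0) = 0*6 = 0)
k(X, S) = S + X
(l(k(-4, H), 4)*(j + 8))² = (((4 - 4) + 4)*(0 + 8))² = ((0 + 4)*8)² = (4*8)² = 32² = 1024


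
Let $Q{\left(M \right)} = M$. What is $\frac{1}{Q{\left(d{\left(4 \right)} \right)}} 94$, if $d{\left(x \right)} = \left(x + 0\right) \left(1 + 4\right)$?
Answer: $\frac{47}{10} \approx 4.7$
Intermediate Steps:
$d{\left(x \right)} = 5 x$ ($d{\left(x \right)} = x 5 = 5 x$)
$\frac{1}{Q{\left(d{\left(4 \right)} \right)}} 94 = \frac{1}{5 \cdot 4} \cdot 94 = \frac{1}{20} \cdot 94 = \frac{47}{10}$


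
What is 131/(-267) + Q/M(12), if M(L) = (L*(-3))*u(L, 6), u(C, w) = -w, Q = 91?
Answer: -1333/19224 ≈ -0.069340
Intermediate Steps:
M(L) = 18*L (M(L) = (L*(-3))*(-1*6) = -3*L*(-6) = 18*L)
131/(-267) + Q/M(12) = 131/(-267) + 91/((18*12)) = 131*(-1/267) + 91/216 = -131/267 + 91*(1/216) = -131/267 + 91/216 = -1333/19224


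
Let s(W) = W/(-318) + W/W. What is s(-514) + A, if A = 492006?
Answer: 78229370/159 ≈ 4.9201e+5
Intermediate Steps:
s(W) = 1 - W/318 (s(W) = W*(-1/318) + 1 = -W/318 + 1 = 1 - W/318)
s(-514) + A = (1 - 1/318*(-514)) + 492006 = (1 + 257/159) + 492006 = 416/159 + 492006 = 78229370/159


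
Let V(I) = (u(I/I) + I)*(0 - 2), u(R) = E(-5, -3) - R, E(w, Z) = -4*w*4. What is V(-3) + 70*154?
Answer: 10628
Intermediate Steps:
E(w, Z) = -16*w
u(R) = 80 - R (u(R) = -16*(-5) - R = 80 - R)
V(I) = -158 - 2*I (V(I) = ((80 - I/I) + I)*(0 - 2) = ((80 - 1*1) + I)*(-2) = ((80 - 1) + I)*(-2) = (79 + I)*(-2) = -158 - 2*I)
V(-3) + 70*154 = (-158 - 2*(-3)) + 70*154 = (-158 + 6) + 10780 = -152 + 10780 = 10628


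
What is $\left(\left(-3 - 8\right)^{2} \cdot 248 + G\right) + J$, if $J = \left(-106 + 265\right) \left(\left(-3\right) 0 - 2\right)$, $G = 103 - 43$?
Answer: $29750$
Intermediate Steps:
$G = 60$
$J = -318$ ($J = 159 \left(0 - 2\right) = 159 \left(-2\right) = -318$)
$\left(\left(-3 - 8\right)^{2} \cdot 248 + G\right) + J = \left(\left(-3 - 8\right)^{2} \cdot 248 + 60\right) - 318 = \left(\left(-11\right)^{2} \cdot 248 + 60\right) - 318 = \left(121 \cdot 248 + 60\right) - 318 = \left(30008 + 60\right) - 318 = 30068 - 318 = 29750$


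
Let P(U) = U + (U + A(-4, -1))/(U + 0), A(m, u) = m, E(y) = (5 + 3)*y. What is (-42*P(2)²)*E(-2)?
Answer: 672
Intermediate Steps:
E(y) = 8*y
P(U) = U + (-4 + U)/U (P(U) = U + (U - 4)/(U + 0) = U + (-4 + U)/U)
(-42*P(2)²)*E(-2) = (-42*(1 + 2 - 4/2)²)*(8*(-2)) = -42*(1 + 2 - 4*½)²*(-16) = -42*(1 + 2 - 2)²*(-16) = -42*1²*(-16) = -42*1*(-16) = -42*(-16) = 672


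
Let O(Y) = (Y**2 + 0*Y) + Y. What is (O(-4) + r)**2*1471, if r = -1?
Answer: 177991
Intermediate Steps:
O(Y) = Y + Y**2 (O(Y) = (Y**2 + 0) + Y = Y**2 + Y = Y + Y**2)
(O(-4) + r)**2*1471 = (-4*(1 - 4) - 1)**2*1471 = (-4*(-3) - 1)**2*1471 = (12 - 1)**2*1471 = 11**2*1471 = 121*1471 = 177991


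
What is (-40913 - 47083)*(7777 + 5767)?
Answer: -1191817824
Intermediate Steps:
(-40913 - 47083)*(7777 + 5767) = -87996*13544 = -1191817824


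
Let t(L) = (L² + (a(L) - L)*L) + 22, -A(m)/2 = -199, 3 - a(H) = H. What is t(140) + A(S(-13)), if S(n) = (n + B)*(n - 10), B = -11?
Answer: -18760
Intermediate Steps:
a(H) = 3 - H
S(n) = (-11 + n)*(-10 + n) (S(n) = (n - 11)*(n - 10) = (-11 + n)*(-10 + n))
A(m) = 398 (A(m) = -2*(-199) = 398)
t(L) = 22 + L² + L*(3 - 2*L) (t(L) = (L² + ((3 - L) - L)*L) + 22 = (L² + (3 - 2*L)*L) + 22 = (L² + L*(3 - 2*L)) + 22 = 22 + L² + L*(3 - 2*L))
t(140) + A(S(-13)) = (22 - 1*140*(-3 + 140)) + 398 = (22 - 1*140*137) + 398 = (22 - 19180) + 398 = -19158 + 398 = -18760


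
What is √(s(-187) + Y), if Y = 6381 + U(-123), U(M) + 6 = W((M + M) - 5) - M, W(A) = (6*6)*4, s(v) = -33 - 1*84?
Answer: 15*√29 ≈ 80.777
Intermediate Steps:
s(v) = -117 (s(v) = -33 - 84 = -117)
W(A) = 144 (W(A) = 36*4 = 144)
U(M) = 138 - M (U(M) = -6 + (144 - M) = 138 - M)
Y = 6642 (Y = 6381 + (138 - 1*(-123)) = 6381 + (138 + 123) = 6381 + 261 = 6642)
√(s(-187) + Y) = √(-117 + 6642) = √6525 = 15*√29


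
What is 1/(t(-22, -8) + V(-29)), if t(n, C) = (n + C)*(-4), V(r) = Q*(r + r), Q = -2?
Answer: 1/236 ≈ 0.0042373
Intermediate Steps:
V(r) = -4*r (V(r) = -2*(r + r) = -4*r)
t(n, C) = -4*C - 4*n (t(n, C) = (C + n)*(-4) = -4*C - 4*n)
1/(t(-22, -8) + V(-29)) = 1/((-4*(-8) - 4*(-22)) - 4*(-29)) = 1/((32 + 88) + 116) = 1/(120 + 116) = 1/236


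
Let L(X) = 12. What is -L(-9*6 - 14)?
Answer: -12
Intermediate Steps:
-L(-9*6 - 14) = -1*12 = -12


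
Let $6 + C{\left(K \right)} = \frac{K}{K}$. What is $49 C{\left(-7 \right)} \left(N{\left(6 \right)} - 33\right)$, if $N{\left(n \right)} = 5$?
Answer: $6860$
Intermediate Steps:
$C{\left(K \right)} = -5$ ($C{\left(K \right)} = -6 + \frac{K}{K} = -6 + 1 = -5$)
$49 C{\left(-7 \right)} \left(N{\left(6 \right)} - 33\right) = 49 \left(-5\right) \left(5 - 33\right) = \left(-245\right) \left(-28\right) = 6860$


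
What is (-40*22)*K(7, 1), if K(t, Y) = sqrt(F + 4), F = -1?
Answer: -880*sqrt(3) ≈ -1524.2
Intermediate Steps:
K(t, Y) = sqrt(3) (K(t, Y) = sqrt(-1 + 4) = sqrt(3))
(-40*22)*K(7, 1) = (-40*22)*sqrt(3) = -880*sqrt(3)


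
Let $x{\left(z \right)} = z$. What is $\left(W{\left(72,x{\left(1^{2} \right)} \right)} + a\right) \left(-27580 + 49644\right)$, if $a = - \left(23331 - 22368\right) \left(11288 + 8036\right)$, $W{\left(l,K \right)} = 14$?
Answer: $-410588931872$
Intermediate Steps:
$a = -18609012$ ($a = - 963 \cdot 19324 = \left(-1\right) 18609012 = -18609012$)
$\left(W{\left(72,x{\left(1^{2} \right)} \right)} + a\right) \left(-27580 + 49644\right) = \left(14 - 18609012\right) \left(-27580 + 49644\right) = \left(-18608998\right) 22064 = -410588931872$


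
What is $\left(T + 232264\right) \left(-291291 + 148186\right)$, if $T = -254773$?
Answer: $3221150445$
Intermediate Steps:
$\left(T + 232264\right) \left(-291291 + 148186\right) = \left(-254773 + 232264\right) \left(-291291 + 148186\right) = \left(-22509\right) \left(-143105\right) = 3221150445$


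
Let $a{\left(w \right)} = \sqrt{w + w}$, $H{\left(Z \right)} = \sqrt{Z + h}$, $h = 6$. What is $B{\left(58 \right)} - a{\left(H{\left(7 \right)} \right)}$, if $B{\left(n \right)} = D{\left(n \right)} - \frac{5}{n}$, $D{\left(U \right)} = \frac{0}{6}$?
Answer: $- \frac{5}{58} - \sqrt{2} \sqrt[4]{13} \approx -2.7716$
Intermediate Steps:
$D{\left(U \right)} = 0$ ($D{\left(U \right)} = 0 \cdot \frac{1}{6} = 0$)
$H{\left(Z \right)} = \sqrt{6 + Z}$ ($H{\left(Z \right)} = \sqrt{Z + 6} = \sqrt{6 + Z}$)
$B{\left(n \right)} = - \frac{5}{n}$ ($B{\left(n \right)} = 0 - \frac{5}{n} = - \frac{5}{n}$)
$a{\left(w \right)} = \sqrt{2} \sqrt{w}$ ($a{\left(w \right)} = \sqrt{2 w} = \sqrt{2} \sqrt{w}$)
$B{\left(58 \right)} - a{\left(H{\left(7 \right)} \right)} = - \frac{5}{58} - \sqrt{2} \sqrt{\sqrt{6 + 7}} = \left(-5\right) \frac{1}{58} - \sqrt{2} \sqrt{\sqrt{13}} = - \frac{5}{58} - \sqrt{2} \sqrt[4]{13}$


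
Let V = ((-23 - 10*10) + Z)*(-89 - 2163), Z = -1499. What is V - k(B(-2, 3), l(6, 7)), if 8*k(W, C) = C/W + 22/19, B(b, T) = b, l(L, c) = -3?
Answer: 1110434075/304 ≈ 3.6527e+6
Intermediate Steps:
k(W, C) = 11/76 + C/(8*W) (k(W, C) = (C/W + 22/19)/8 = (22/19 + C/W)/8 = 11/76 + C/(8*W))
V = 3652744 (V = ((-23 - 10*10) - 1499)*(-89 - 2163) = ((-23 - 100) - 1499)*(-2252) = (-123 - 1499)*(-2252) = -1622*(-2252) = 3652744)
V - k(B(-2, 3), l(6, 7)) = 3652744 - (11/76 + (⅛)*(-3)/(-2)) = 3652744 - (11/76 + (⅛)*(-3)*(-½)) = 3652744 - (11/76 + 3/16) = 3652744 - 1*101/304 = 3652744 - 101/304 = 1110434075/304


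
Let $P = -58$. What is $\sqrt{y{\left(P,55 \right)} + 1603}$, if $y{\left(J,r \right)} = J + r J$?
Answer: $i \sqrt{1645} \approx 40.559 i$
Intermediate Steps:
$y{\left(J,r \right)} = J + J r$
$\sqrt{y{\left(P,55 \right)} + 1603} = \sqrt{- 58 \left(1 + 55\right) + 1603} = \sqrt{\left(-58\right) 56 + 1603} = \sqrt{-3248 + 1603} = \sqrt{-1645} = i \sqrt{1645}$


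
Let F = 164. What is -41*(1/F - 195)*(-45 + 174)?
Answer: 4125291/4 ≈ 1.0313e+6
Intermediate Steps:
-41*(1/F - 195)*(-45 + 174) = -41*(1/164 - 195)*(-45 + 174) = -41*(1/164 - 195)*129 = -(-31979)*129/4 = -41*(-4125291/164) = 4125291/4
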